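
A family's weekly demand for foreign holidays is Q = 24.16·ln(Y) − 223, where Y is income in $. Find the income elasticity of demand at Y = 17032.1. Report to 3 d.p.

At Y = 17032.1: Q = 12.387.
dQ/dY = 24.16/Y = 0.0014185 at this income.
η = (dQ/dY)·(Y/Q) = 0.0014185 × (17032.1/12.387) = 1.950.

1.950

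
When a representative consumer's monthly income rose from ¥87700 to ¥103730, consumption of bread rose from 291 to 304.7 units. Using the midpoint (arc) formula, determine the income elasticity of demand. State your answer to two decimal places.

0.27

ΔQ = 304.7 − 291 = 13.7; midpoint Q̄ = (291 + 304.7)/2 = 297.85.
ΔI = 103730 − 87700 = 16030; midpoint Ī = (87700 + 103730)/2 = 95715.
η = (ΔQ/Q̄) ÷ (ΔI/Ī) = (13.7/297.85) ÷ (16030/95715) = 0.27.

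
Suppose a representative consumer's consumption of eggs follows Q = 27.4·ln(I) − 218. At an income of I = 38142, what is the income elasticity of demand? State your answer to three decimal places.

At I = 38142: Q = 71.045.
dQ/dI = 27.4/I = 0.000718368 at this income.
η = (dQ/dI)·(I/Q) = 0.000718368 × (38142/71.045) = 0.386.

0.386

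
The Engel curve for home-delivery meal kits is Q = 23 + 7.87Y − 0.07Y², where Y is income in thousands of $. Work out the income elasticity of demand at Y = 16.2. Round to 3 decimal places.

0.687

At Y = 16.2: Q = 132.1232.
dQ/dY = 7.87 − 0.14Y = 5.60200.
η = (dQ/dY)·(Y/Q) = 5.60200 × (16.2/132.1232) = 0.687.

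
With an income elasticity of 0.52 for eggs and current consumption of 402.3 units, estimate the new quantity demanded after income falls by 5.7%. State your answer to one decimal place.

%ΔQ ≈ η × %ΔI = 0.52 × (-5.7%) = -2.964%.
New Q ≈ 402.3 × (1 − 0.02964) = 390.4.

390.4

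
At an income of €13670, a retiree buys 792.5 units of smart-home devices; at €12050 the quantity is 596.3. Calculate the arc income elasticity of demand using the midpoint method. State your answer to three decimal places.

2.243

ΔQ = 596.3 − 792.5 = -196.2; midpoint Q̄ = (792.5 + 596.3)/2 = 694.4.
ΔI = 12050 − 13670 = -1620; midpoint Ī = (13670 + 12050)/2 = 12860.
η = (ΔQ/Q̄) ÷ (ΔI/Ī) = (-196.2/694.4) ÷ (-1620/12860) = 2.243.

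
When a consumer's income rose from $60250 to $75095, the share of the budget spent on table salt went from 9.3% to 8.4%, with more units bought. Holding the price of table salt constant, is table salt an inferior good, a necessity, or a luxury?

Quantity rises but the budget share falls as income rises, so 0 < η < 1.

necessity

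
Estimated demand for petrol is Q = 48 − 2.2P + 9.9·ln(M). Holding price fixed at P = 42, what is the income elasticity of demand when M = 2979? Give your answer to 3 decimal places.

At P = 42, M = 2979: Q = 34.793.
Holding P constant, ∂Q/∂M = 9.9/M = 0.00332326.
η_M = (∂Q/∂M)·(M/Q) = 0.00332326 × (2979/34.793) = 0.285.

0.285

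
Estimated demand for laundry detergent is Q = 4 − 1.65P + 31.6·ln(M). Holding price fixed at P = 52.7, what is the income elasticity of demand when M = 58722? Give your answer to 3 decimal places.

At P = 52.7, M = 58722: Q = 264.031.
Holding P constant, ∂Q/∂M = 31.6/M = 0.000538129.
η_M = (∂Q/∂M)·(M/Q) = 0.000538129 × (58722/264.031) = 0.120.

0.120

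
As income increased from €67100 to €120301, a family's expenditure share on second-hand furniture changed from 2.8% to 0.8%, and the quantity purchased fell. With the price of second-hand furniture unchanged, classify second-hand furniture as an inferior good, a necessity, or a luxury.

inferior good

Quantity demanded falls as income rises, so η < 0.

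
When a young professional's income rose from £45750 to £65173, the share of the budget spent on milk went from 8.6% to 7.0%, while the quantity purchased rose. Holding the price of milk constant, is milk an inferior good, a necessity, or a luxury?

Quantity rises but the budget share falls as income rises, so 0 < η < 1.

necessity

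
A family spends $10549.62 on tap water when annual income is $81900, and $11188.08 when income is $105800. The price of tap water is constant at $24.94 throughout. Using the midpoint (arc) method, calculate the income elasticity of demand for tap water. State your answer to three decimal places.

0.231

With a constant price, Q₁ = 10549.62/24.94 = 423.000 and Q₂ = 11188.08/24.94 = 448.600 (equivalently, work directly with expenditure since P cancels).
Midpoint %ΔQ = (11188.08 − 10549.62)/10868.85 = 0.05874; midpoint %ΔI = (105800 − 81900)/93850 = 0.25466.
η = 0.05874 / 0.25466 = 0.231.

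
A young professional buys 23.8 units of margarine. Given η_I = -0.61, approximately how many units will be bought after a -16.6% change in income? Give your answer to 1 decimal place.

26.2

%ΔQ ≈ η × %ΔI = -0.61 × (-16.6%) = 10.126%.
New Q ≈ 23.8 × (1 + 0.10126) = 26.2.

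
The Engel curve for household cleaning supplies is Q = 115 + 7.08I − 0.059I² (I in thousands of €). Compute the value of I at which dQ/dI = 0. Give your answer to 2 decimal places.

60.00

dQ/dI = 7.08 − 0.118I.
The good is inferior where dQ/dI < 0. Setting dQ/dI = 0 gives I = 7.08 / 0.118 = 60.00.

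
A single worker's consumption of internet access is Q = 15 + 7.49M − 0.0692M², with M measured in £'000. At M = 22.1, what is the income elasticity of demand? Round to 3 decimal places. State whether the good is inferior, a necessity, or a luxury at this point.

At M = 22.1: Q = 146.7310.
dQ/dM = 7.49 − 0.1384M = 4.43136.
η = (dQ/dM)·(M/Q) = 4.43136 × (22.1/146.7310) = 0.667.
0 < η < 1 ⇒ necessity.

0.667 (necessity)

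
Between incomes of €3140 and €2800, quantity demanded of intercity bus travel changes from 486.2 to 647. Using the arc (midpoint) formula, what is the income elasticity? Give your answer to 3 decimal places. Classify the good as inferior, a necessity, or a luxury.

ΔQ = 647 − 486.2 = 160.8; midpoint Q̄ = (486.2 + 647)/2 = 566.6.
ΔI = 2800 − 3140 = -340; midpoint Ī = (3140 + 2800)/2 = 2970.
η = (ΔQ/Q̄) ÷ (ΔI/Ī) = (160.8/566.6) ÷ (-340/2970) = -2.479.
η < 0 ⇒ inferior good.

-2.479 (inferior good)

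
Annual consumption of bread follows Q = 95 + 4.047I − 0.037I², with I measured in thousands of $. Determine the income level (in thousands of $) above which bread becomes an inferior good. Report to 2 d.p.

54.69

dQ/dI = 4.047 − 0.074I.
The good is inferior where dQ/dI < 0. Setting dQ/dI = 0 gives I = 4.047 / 0.074 = 54.69.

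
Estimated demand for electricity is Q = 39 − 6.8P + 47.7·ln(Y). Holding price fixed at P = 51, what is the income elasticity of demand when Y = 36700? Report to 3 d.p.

0.246

At P = 51, Y = 36700: Q = 193.552.
Holding P constant, ∂Q/∂Y = 47.7/Y = 0.00129973.
η_Y = (∂Q/∂Y)·(Y/Q) = 0.00129973 × (36700/193.552) = 0.246.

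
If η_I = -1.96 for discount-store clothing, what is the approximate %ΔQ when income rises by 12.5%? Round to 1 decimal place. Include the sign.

%ΔQ ≈ η × %ΔI = -1.96 × 12.5% = -24.5%.

-24.5%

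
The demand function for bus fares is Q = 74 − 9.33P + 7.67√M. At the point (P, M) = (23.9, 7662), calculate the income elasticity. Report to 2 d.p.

0.64

At P = 23.9, M = 7662: Q = 522.390.
Holding P constant, ∂Q/∂M = 7.67/(2√M) = 0.0438121.
η_M = (∂Q/∂M)·(M/Q) = 0.0438121 × (7662/522.390) = 0.64.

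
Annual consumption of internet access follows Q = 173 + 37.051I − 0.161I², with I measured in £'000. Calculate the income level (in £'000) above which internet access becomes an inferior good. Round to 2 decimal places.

115.07

dQ/dI = 37.051 − 0.322I.
The good is inferior where dQ/dI < 0. Setting dQ/dI = 0 gives I = 37.051 / 0.322 = 115.07.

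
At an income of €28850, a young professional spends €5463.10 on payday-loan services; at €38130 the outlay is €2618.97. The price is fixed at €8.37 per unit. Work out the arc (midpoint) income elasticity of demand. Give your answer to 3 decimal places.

With a constant price, Q₁ = 5463.10/8.37 = 652.700 and Q₂ = 2618.97/8.37 = 312.900 (equivalently, work directly with expenditure since P cancels).
Midpoint %ΔQ = (2618.97 − 5463.10)/4041.04 = -0.70381; midpoint %ΔI = (38130 − 28850)/33490 = 0.27710.
η = -0.70381 / 0.27710 = -2.540.

-2.540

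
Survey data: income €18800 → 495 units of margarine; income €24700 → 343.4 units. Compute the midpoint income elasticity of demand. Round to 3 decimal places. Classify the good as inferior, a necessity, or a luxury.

ΔQ = 343.4 − 495 = -151.6; midpoint Q̄ = (495 + 343.4)/2 = 419.2.
ΔI = 24700 − 18800 = 5900; midpoint Ī = (18800 + 24700)/2 = 21750.
η = (ΔQ/Q̄) ÷ (ΔI/Ī) = (-151.6/419.2) ÷ (5900/21750) = -1.333.
η < 0 ⇒ inferior good.

-1.333 (inferior good)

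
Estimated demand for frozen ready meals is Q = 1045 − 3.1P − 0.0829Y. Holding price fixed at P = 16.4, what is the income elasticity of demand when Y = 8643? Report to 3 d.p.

At P = 16.4, Y = 8643: Q = 277.655.
Holding P constant, ∂Q/∂Y = −0.0829.
η_Y = (∂Q/∂Y)·(Y/Q) = -0.0829 × (8643/277.655) = -2.581.

-2.581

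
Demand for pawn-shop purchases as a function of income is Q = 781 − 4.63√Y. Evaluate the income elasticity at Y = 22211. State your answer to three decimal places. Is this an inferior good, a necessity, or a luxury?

-3.792 (inferior good)

At Y = 22211: Q = 90.975.
dQ/dY = -4.63/(2√Y) = -0.0155334 at this income.
η = (dQ/dY)·(Y/Q) = -0.0155334 × (22211/90.975) = -3.792.
Since η < 0, the good is an inferior good.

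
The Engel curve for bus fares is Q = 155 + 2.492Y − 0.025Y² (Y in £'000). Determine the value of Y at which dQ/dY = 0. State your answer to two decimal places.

dQ/dY = 2.492 − 0.05Y.
The good is inferior where dQ/dY < 0. Setting dQ/dY = 0 gives Y = 2.492 / 0.05 = 49.84.

49.84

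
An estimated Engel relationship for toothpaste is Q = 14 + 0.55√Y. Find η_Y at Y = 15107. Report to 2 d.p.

At Y = 15107: Q = 81.601.
dQ/dY = 0.55/(2√Y) = 0.0022374 at this income.
η = (dQ/dY)·(Y/Q) = 0.0022374 × (15107/81.601) = 0.41.

0.41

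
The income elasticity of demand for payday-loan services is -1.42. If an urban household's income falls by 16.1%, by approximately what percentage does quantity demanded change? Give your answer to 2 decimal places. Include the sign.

22.86%

%ΔQ ≈ η × %ΔI = -1.42 × (-16.1%) = 22.86%.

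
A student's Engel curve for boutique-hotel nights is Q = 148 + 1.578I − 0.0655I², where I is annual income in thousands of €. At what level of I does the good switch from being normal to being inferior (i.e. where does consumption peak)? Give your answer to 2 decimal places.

12.05

dQ/dI = 1.578 − 0.131I.
The good is inferior where dQ/dI < 0. Setting dQ/dI = 0 gives I = 1.578 / 0.131 = 12.05.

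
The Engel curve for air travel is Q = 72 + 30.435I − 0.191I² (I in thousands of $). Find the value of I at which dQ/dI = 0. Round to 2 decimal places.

dQ/dI = 30.435 − 0.382I.
The good is inferior where dQ/dI < 0. Setting dQ/dI = 0 gives I = 30.435 / 0.382 = 79.67.

79.67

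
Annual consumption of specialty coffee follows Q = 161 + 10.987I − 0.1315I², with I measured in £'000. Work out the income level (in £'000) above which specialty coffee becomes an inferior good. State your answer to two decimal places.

41.78

dQ/dI = 10.987 − 0.263I.
The good is inferior where dQ/dI < 0. Setting dQ/dI = 0 gives I = 10.987 / 0.263 = 41.78.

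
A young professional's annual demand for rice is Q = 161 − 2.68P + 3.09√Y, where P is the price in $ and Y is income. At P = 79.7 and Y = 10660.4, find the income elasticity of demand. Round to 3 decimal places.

0.599

At P = 79.7, Y = 10660.4: Q = 266.444.
Holding P constant, ∂Q/∂Y = 3.09/(2√Y) = 0.0149638.
η_Y = (∂Q/∂Y)·(Y/Q) = 0.0149638 × (10660.4/266.444) = 0.599.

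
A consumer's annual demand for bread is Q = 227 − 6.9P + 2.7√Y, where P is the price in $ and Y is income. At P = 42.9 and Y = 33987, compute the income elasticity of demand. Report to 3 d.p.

At P = 42.9, Y = 33987: Q = 428.750.
Holding P constant, ∂Q/∂Y = 2.7/(2√Y) = 0.0073228.
η_Y = (∂Q/∂Y)·(Y/Q) = 0.0073228 × (33987/428.750) = 0.580.

0.580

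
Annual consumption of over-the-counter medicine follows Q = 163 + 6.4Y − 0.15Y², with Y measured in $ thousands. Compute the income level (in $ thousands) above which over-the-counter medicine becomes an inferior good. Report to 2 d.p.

21.33

dQ/dY = 6.4 − 0.3Y.
The good is inferior where dQ/dY < 0. Setting dQ/dY = 0 gives Y = 6.4 / 0.3 = 21.33.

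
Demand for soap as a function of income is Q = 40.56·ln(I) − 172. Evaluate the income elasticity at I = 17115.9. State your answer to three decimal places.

At I = 17115.9: Q = 223.369.
dQ/dI = 40.56/I = 0.00236973 at this income.
η = (dQ/dI)·(I/Q) = 0.00236973 × (17115.9/223.369) = 0.182.

0.182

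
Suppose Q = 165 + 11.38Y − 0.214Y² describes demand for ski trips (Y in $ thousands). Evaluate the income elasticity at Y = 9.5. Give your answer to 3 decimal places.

At Y = 9.5: Q = 253.7965.
dQ/dY = 11.38 − 0.428Y = 7.31400.
η = (dQ/dY)·(Y/Q) = 7.31400 × (9.5/253.7965) = 0.274.

0.274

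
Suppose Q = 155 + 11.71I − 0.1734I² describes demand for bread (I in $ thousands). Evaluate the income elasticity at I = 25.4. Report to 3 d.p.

At I = 25.4: Q = 340.5633.
dQ/dI = 11.71 − 0.3468I = 2.90128.
η = (dQ/dI)·(I/Q) = 2.90128 × (25.4/340.5633) = 0.216.

0.216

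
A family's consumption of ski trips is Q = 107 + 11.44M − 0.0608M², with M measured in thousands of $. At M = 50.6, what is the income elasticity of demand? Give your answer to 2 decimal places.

0.50

At M = 50.6: Q = 530.1941.
dQ/dM = 11.44 − 0.1216M = 5.28704.
η = (dQ/dM)·(M/Q) = 5.28704 × (50.6/530.1941) = 0.50.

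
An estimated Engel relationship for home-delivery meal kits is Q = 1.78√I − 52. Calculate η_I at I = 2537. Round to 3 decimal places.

At I = 2537: Q = 37.656.
dQ/dI = 1.78/(2√I) = 0.0176697 at this income.
η = (dQ/dI)·(I/Q) = 0.0176697 × (2537/37.656) = 1.190.

1.190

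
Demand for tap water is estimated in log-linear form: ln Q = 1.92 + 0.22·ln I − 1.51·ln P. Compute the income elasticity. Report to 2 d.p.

0.22

In a log-linear demand, the coefficient on ln I is the income elasticity.
So η = 0.22.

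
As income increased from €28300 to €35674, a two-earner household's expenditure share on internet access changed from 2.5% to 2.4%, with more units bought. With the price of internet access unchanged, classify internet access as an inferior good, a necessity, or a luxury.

Quantity rises but the budget share falls as income rises, so 0 < η < 1.

necessity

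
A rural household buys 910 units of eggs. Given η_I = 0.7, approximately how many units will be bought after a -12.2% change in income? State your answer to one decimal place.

832.3

%ΔQ ≈ η × %ΔI = 0.7 × (-12.2%) = -8.54%.
New Q ≈ 910 × (1 − 0.0854) = 832.3.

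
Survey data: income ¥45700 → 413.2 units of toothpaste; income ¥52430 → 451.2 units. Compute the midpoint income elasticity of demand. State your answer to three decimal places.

ΔQ = 451.2 − 413.2 = 38; midpoint Q̄ = (413.2 + 451.2)/2 = 432.2.
ΔI = 52430 − 45700 = 6730; midpoint Ī = (45700 + 52430)/2 = 49065.
η = (ΔQ/Q̄) ÷ (ΔI/Ī) = (38/432.2) ÷ (6730/49065) = 0.641.

0.641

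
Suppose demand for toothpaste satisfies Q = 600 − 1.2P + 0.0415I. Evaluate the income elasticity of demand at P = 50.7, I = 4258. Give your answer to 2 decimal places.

0.25

At P = 50.7, I = 4258: Q = 715.867.
Holding P constant, ∂Q/∂I = 0.0415.
η_I = (∂Q/∂I)·(I/Q) = 0.0415 × (4258/715.867) = 0.25.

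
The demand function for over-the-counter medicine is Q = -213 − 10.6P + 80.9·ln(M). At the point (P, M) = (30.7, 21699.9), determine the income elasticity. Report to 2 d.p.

At P = 30.7, M = 21699.9: Q = 269.372.
Holding P constant, ∂Q/∂M = 80.9/M = 0.00372813.
η_M = (∂Q/∂M)·(M/Q) = 0.00372813 × (21699.9/269.372) = 0.30.

0.30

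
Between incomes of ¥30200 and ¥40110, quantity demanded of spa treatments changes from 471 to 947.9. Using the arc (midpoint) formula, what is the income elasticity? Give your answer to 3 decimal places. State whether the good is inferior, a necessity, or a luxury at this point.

2.385 (luxury)

ΔQ = 947.9 − 471 = 476.9; midpoint Q̄ = (471 + 947.9)/2 = 709.45.
ΔI = 40110 − 30200 = 9910; midpoint Ī = (30200 + 40110)/2 = 35155.
η = (ΔQ/Q̄) ÷ (ΔI/Ī) = (476.9/709.45) ÷ (9910/35155) = 2.385.
η > 1 ⇒ luxury.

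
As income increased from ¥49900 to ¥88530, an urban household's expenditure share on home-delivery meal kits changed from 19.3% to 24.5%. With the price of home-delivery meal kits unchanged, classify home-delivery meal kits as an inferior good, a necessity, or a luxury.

luxury

The budget share rises as income rises, so η > 1.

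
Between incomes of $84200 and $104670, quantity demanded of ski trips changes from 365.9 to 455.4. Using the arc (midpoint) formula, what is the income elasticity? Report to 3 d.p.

1.005

ΔQ = 455.4 − 365.9 = 89.5; midpoint Q̄ = (365.9 + 455.4)/2 = 410.65.
ΔI = 104670 − 84200 = 20470; midpoint Ī = (84200 + 104670)/2 = 94435.
η = (ΔQ/Q̄) ÷ (ΔI/Ī) = (89.5/410.65) ÷ (20470/94435) = 1.005.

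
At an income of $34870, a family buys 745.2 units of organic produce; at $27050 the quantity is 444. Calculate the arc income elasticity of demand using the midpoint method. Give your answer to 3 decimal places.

ΔQ = 444 − 745.2 = -301.2; midpoint Q̄ = (745.2 + 444)/2 = 594.6.
ΔI = 27050 − 34870 = -7820; midpoint Ī = (34870 + 27050)/2 = 30960.
η = (ΔQ/Q̄) ÷ (ΔI/Ī) = (-301.2/594.6) ÷ (-7820/30960) = 2.006.

2.006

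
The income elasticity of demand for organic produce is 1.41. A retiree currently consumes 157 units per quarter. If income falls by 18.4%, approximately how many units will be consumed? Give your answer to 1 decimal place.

116.3

%ΔQ ≈ η × %ΔI = 1.41 × (-18.4%) = -25.944%.
New Q ≈ 157 × (1 − 0.25944) = 116.3.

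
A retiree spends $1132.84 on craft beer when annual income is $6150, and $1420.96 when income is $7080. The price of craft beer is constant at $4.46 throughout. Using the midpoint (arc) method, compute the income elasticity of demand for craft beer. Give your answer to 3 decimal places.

1.605

With a constant price, Q₁ = 1132.84/4.46 = 254.000 and Q₂ = 1420.96/4.46 = 318.601 (equivalently, work directly with expenditure since P cancels).
Midpoint %ΔQ = (1420.96 − 1132.84)/1276.90 = 0.22564; midpoint %ΔI = (7080 − 6150)/6615 = 0.14059.
η = 0.22564 / 0.14059 = 1.605.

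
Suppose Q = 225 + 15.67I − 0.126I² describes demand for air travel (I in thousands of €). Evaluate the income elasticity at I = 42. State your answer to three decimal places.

At I = 42: Q = 660.8760.
dQ/dI = 15.67 − 0.252I = 5.08600.
η = (dQ/dI)·(I/Q) = 5.08600 × (42/660.8760) = 0.323.

0.323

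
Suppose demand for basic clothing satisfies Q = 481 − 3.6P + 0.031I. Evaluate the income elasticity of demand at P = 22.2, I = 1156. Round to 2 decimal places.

At P = 22.2, I = 1156: Q = 436.916.
Holding P constant, ∂Q/∂I = 0.031.
η_I = (∂Q/∂I)·(I/Q) = 0.031 × (1156/436.916) = 0.08.

0.08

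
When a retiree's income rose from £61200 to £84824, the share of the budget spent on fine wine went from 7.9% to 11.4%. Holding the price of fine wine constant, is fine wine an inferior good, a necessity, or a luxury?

The budget share rises as income rises, so η > 1.

luxury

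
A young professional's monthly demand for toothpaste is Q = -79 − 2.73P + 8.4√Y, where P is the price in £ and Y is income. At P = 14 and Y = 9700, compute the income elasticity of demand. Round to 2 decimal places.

0.58

At P = 14, Y = 9700: Q = 710.084.
Holding P constant, ∂Q/∂Y = 8.4/(2√Y) = 0.0426445.
η_Y = (∂Q/∂Y)·(Y/Q) = 0.0426445 × (9700/710.084) = 0.58.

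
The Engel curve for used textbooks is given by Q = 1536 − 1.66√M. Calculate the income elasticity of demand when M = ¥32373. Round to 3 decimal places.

-0.121

At M = 32373: Q = 1237.325.
dQ/dM = -1.66/(2√M) = -0.00461303 at this income.
η = (dQ/dM)·(M/Q) = -0.00461303 × (32373/1237.325) = -0.121.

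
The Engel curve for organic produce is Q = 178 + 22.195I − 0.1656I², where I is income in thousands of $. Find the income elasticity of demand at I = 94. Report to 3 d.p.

-1.049

At I = 94: Q = 801.0884.
dQ/dI = 22.195 − 0.3312I = -8.93780.
η = (dQ/dI)·(I/Q) = -8.93780 × (94/801.0884) = -1.049.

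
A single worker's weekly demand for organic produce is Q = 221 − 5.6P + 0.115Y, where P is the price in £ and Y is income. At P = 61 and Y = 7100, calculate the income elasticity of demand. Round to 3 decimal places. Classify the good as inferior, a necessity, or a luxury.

At P = 61, Y = 7100: Q = 695.900.
Holding P constant, ∂Q/∂Y = 0.115.
η_Y = (∂Q/∂Y)·(Y/Q) = 0.115 × (7100/695.900) = 1.173.
Since η > 1, this is a luxury.

1.173 (luxury)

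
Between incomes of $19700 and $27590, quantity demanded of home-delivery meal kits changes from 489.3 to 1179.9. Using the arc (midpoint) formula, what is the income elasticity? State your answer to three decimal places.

ΔQ = 1179.9 − 489.3 = 690.6; midpoint Q̄ = (489.3 + 1179.9)/2 = 834.6.
ΔI = 27590 − 19700 = 7890; midpoint Ī = (19700 + 27590)/2 = 23645.
η = (ΔQ/Q̄) ÷ (ΔI/Ī) = (690.6/834.6) ÷ (7890/23645) = 2.480.

2.480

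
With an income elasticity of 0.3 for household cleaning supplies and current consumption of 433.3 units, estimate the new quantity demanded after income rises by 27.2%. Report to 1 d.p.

%ΔQ ≈ η × %ΔI = 0.3 × 27.2% = 8.16%.
New Q ≈ 433.3 × (1 + 0.0816) = 468.7.

468.7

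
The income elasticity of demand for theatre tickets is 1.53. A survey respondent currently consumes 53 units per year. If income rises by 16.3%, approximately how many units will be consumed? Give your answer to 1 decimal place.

%ΔQ ≈ η × %ΔI = 1.53 × 16.3% = 24.939%.
New Q ≈ 53 × (1 + 0.24939) = 66.2.

66.2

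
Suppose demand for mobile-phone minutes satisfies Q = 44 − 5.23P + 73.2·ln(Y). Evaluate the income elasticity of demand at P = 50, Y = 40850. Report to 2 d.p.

0.13

At P = 50, Y = 40850: Q = 559.713.
Holding P constant, ∂Q/∂Y = 73.2/Y = 0.00179192.
η_Y = (∂Q/∂Y)·(Y/Q) = 0.00179192 × (40850/559.713) = 0.13.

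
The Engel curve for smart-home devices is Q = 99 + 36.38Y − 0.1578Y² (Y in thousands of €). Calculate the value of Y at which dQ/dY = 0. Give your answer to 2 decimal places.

115.27

dQ/dY = 36.38 − 0.3156Y.
The good is inferior where dQ/dY < 0. Setting dQ/dY = 0 gives Y = 36.38 / 0.3156 = 115.27.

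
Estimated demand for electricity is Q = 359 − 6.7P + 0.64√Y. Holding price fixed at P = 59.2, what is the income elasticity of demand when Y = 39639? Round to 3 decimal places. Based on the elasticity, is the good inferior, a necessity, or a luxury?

0.710 (necessity)

At P = 59.2, Y = 39639: Q = 89.781.
Holding P constant, ∂Q/∂Y = 0.64/(2√Y) = 0.00160727.
η_Y = (∂Q/∂Y)·(Y/Q) = 0.00160727 × (39639/89.781) = 0.710.
Since 0 < η < 1, this is a necessity.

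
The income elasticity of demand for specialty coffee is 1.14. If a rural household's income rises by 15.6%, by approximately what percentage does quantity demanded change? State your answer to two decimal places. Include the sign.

%ΔQ ≈ η × %ΔI = 1.14 × 15.6% = 17.78%.

17.78%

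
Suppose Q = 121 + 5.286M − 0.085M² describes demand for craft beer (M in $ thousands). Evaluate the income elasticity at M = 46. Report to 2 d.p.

At M = 46: Q = 184.2960.
dQ/dM = 5.286 − 0.17M = -2.53400.
η = (dQ/dM)·(M/Q) = -2.53400 × (46/184.2960) = -0.63.

-0.63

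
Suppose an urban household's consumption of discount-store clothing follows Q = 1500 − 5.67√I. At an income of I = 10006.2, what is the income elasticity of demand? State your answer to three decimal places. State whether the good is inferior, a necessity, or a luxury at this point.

-0.304 (inferior good)

At I = 10006.2: Q = 932.824.
dQ/dI = -5.67/(2√I) = -0.0283412 at this income.
η = (dQ/dI)·(I/Q) = -0.0283412 × (10006.2/932.824) = -0.304.
Since η < 0, the good is an inferior good.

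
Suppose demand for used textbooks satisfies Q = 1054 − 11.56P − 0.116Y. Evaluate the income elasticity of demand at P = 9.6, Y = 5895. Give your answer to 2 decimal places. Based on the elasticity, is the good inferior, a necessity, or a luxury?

-2.64 (inferior good)

At P = 9.6, Y = 5895: Q = 259.204.
Holding P constant, ∂Q/∂Y = −0.116.
η_Y = (∂Q/∂Y)·(Y/Q) = -0.116 × (5895/259.204) = -2.64.
Since η < 0, this is an inferior good.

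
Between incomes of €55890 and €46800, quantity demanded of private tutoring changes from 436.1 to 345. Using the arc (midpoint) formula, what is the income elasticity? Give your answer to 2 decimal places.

ΔQ = 345 − 436.1 = -91.1; midpoint Q̄ = (436.1 + 345)/2 = 390.55.
ΔI = 46800 − 55890 = -9090; midpoint Ī = (55890 + 46800)/2 = 51345.
η = (ΔQ/Q̄) ÷ (ΔI/Ī) = (-91.1/390.55) ÷ (-9090/51345) = 1.32.

1.32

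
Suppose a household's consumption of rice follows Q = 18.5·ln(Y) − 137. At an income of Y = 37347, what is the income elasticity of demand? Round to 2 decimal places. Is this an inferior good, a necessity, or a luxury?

0.32 (necessity)

At Y = 37347: Q = 57.768.
dQ/dY = 18.5/Y = 0.000495354 at this income.
η = (dQ/dY)·(Y/Q) = 0.000495354 × (37347/57.768) = 0.32.
Since 0 < η < 1, the good is a necessity.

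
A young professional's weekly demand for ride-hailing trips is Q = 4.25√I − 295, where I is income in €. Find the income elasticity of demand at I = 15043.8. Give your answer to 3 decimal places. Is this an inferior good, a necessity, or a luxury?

1.152 (luxury)

At I = 15043.8: Q = 226.276.
dQ/dI = 4.25/(2√I) = 0.0173253 at this income.
η = (dQ/dI)·(I/Q) = 0.0173253 × (15043.8/226.276) = 1.152.
Since η > 1, the good is a luxury.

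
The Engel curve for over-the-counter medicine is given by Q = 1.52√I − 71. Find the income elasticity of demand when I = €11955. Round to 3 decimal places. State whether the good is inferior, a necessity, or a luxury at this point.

0.873 (necessity)

At I = 11955: Q = 95.195.
dQ/dI = 1.52/(2√I) = 0.00695086 at this income.
η = (dQ/dI)·(I/Q) = 0.00695086 × (11955/95.195) = 0.873.
Since 0 < η < 1, the good is a necessity.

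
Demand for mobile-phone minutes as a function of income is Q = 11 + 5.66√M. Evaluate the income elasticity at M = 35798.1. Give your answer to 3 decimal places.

0.495

At M = 35798.1: Q = 1081.894.
dQ/dM = 5.66/(2√M) = 0.0149574 at this income.
η = (dQ/dM)·(M/Q) = 0.0149574 × (35798.1/1081.894) = 0.495.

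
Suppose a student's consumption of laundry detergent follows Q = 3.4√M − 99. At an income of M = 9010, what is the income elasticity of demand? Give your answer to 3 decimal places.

0.721

At M = 9010: Q = 223.731.
dQ/dM = 3.4/(2√M) = 0.0179096 at this income.
η = (dQ/dM)·(M/Q) = 0.0179096 × (9010/223.731) = 0.721.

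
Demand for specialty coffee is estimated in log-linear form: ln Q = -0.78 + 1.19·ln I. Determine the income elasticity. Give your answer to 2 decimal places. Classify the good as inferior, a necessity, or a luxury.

1.19 (luxury)

In a log-linear demand, the coefficient on ln I is the income elasticity.
So η = 1.19.
η > 1 ⇒ luxury.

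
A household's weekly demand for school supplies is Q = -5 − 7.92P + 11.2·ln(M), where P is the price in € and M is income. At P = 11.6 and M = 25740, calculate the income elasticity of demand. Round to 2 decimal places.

0.66

At P = 11.6, M = 25740: Q = 16.873.
Holding P constant, ∂Q/∂M = 11.2/M = 0.00043512.
η_M = (∂Q/∂M)·(M/Q) = 0.00043512 × (25740/16.873) = 0.66.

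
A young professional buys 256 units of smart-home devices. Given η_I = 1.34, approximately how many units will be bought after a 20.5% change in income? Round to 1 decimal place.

%ΔQ ≈ η × %ΔI = 1.34 × 20.5% = 27.47%.
New Q ≈ 256 × (1 + 0.2747) = 326.3.

326.3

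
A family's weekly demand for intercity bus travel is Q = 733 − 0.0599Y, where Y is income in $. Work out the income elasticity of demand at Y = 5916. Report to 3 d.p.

At Y = 5916: Q = 378.632.
dQ/dY = −0.0599.
η = (dQ/dY)·(Y/Q) = -0.0599 × (5916/378.632) = -0.936.

-0.936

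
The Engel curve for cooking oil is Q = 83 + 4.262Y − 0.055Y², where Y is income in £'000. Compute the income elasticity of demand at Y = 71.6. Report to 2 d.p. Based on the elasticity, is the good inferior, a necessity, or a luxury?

At Y = 71.6: Q = 106.1984.
dQ/dY = 4.262 − 0.11Y = -3.61400.
η = (dQ/dY)·(Y/Q) = -3.61400 × (71.6/106.1984) = -2.44.
η < 0 ⇒ inferior good.

-2.44 (inferior good)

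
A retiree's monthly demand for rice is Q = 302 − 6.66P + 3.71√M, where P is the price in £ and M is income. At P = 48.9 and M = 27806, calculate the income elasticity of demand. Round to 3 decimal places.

0.520

At P = 48.9, M = 27806: Q = 594.973.
Holding P constant, ∂Q/∂M = 3.71/(2√M) = 0.0111244.
η_M = (∂Q/∂M)·(M/Q) = 0.0111244 × (27806/594.973) = 0.520.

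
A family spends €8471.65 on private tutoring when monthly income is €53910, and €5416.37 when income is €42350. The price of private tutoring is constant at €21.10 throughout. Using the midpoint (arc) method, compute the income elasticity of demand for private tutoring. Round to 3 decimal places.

1.832

With a constant price, Q₁ = 8471.65/21.10 = 401.500 and Q₂ = 5416.37/21.10 = 256.700 (equivalently, work directly with expenditure since P cancels).
Midpoint %ΔQ = (5416.37 − 8471.65)/6944.01 = -0.43999; midpoint %ΔI = (42350 − 53910)/48130 = -0.24018.
η = -0.43999 / -0.24018 = 1.832.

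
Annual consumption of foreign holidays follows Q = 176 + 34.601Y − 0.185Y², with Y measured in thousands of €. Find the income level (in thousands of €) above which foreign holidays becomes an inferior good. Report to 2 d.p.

93.52

dQ/dY = 34.601 − 0.37Y.
The good is inferior where dQ/dY < 0. Setting dQ/dY = 0 gives Y = 34.601 / 0.37 = 93.52.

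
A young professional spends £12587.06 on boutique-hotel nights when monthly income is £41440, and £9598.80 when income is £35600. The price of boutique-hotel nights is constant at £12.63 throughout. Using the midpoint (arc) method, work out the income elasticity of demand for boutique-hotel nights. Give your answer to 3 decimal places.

1.777

With a constant price, Q₁ = 12587.06/12.63 = 996.600 and Q₂ = 9598.80/12.63 = 760.000 (equivalently, work directly with expenditure since P cancels).
Midpoint %ΔQ = (9598.80 − 12587.06)/11092.93 = -0.26938; midpoint %ΔI = (35600 − 41440)/38520 = -0.15161.
η = -0.26938 / -0.15161 = 1.777.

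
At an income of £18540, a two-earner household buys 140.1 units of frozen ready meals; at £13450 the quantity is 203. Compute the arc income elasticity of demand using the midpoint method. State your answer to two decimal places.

ΔQ = 203 − 140.1 = 62.9; midpoint Q̄ = (140.1 + 203)/2 = 171.55.
ΔI = 13450 − 18540 = -5090; midpoint Ī = (18540 + 13450)/2 = 15995.
η = (ΔQ/Q̄) ÷ (ΔI/Ī) = (62.9/171.55) ÷ (-5090/15995) = -1.15.

-1.15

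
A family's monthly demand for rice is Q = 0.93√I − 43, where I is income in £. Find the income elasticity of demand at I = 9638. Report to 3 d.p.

0.945

At I = 9638: Q = 48.301.
dQ/dI = 0.93/(2√I) = 0.00473652 at this income.
η = (dQ/dI)·(I/Q) = 0.00473652 × (9638/48.301) = 0.945.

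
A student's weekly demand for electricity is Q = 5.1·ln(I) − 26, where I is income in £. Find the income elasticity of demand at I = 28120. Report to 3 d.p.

At I = 28120: Q = 26.246.
dQ/dI = 5.1/I = 0.000181366 at this income.
η = (dQ/dI)·(I/Q) = 0.000181366 × (28120/26.246) = 0.194.

0.194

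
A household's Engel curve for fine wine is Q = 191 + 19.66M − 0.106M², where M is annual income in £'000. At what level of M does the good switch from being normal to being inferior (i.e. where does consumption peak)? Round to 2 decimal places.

92.74

dQ/dM = 19.66 − 0.212M.
The good is inferior where dQ/dM < 0. Setting dQ/dM = 0 gives M = 19.66 / 0.212 = 92.74.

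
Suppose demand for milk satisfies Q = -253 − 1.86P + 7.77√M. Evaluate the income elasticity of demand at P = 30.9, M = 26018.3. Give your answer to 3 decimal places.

At P = 30.9, M = 26018.3: Q = 942.842.
Holding P constant, ∂Q/∂M = 7.77/(2√M) = 0.0240853.
η_M = (∂Q/∂M)·(M/Q) = 0.0240853 × (26018.3/942.842) = 0.665.

0.665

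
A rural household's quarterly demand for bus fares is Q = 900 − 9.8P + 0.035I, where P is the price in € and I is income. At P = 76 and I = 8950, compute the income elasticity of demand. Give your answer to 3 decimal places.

0.669

At P = 76, I = 8950: Q = 468.450.
Holding P constant, ∂Q/∂I = 0.035.
η_I = (∂Q/∂I)·(I/Q) = 0.035 × (8950/468.450) = 0.669.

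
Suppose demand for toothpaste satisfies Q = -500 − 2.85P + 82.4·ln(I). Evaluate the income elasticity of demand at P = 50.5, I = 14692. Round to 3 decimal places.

0.562

At P = 50.5, I = 14692: Q = 146.708.
Holding P constant, ∂Q/∂I = 82.4/I = 0.00560849.
η_I = (∂Q/∂I)·(I/Q) = 0.00560849 × (14692/146.708) = 0.562.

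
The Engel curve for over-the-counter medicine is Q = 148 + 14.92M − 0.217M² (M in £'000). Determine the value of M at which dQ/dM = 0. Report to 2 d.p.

34.38

dQ/dM = 14.92 − 0.434M.
The good is inferior where dQ/dM < 0. Setting dQ/dM = 0 gives M = 14.92 / 0.434 = 34.38.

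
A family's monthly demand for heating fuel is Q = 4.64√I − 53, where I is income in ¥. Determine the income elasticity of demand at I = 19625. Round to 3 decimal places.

0.544

At I = 19625: Q = 597.014.
dQ/dI = 4.64/(2√I) = 0.0165609 at this income.
η = (dQ/dI)·(I/Q) = 0.0165609 × (19625/597.014) = 0.544.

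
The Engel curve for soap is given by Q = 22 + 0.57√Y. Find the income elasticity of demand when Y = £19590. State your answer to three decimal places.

0.392

At Y = 19590: Q = 101.780.
dQ/dY = 0.57/(2√Y) = 0.00203623 at this income.
η = (dQ/dY)·(Y/Q) = 0.00203623 × (19590/101.780) = 0.392.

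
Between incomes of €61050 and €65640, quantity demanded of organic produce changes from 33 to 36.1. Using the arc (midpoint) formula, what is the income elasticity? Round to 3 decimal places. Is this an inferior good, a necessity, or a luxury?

ΔQ = 36.1 − 33 = 3.1; midpoint Q̄ = (33 + 36.1)/2 = 34.55.
ΔI = 65640 − 61050 = 4590; midpoint Ī = (61050 + 65640)/2 = 63345.
η = (ΔQ/Q̄) ÷ (ΔI/Ī) = (3.1/34.55) ÷ (4590/63345) = 1.238.
η > 1 ⇒ luxury.

1.238 (luxury)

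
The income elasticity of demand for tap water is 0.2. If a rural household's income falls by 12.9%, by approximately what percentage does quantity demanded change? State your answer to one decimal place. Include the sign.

%ΔQ ≈ η × %ΔI = 0.2 × (-12.9%) = -2.6%.

-2.6%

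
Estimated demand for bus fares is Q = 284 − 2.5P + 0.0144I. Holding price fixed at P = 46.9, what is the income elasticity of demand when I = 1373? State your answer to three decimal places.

0.106

At P = 46.9, I = 1373: Q = 186.521.
Holding P constant, ∂Q/∂I = 0.0144.
η_I = (∂Q/∂I)·(I/Q) = 0.0144 × (1373/186.521) = 0.106.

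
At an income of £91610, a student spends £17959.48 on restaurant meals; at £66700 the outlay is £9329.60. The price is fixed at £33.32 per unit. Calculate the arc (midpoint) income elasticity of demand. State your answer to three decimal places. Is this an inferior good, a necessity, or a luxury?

With a constant price, Q₁ = 17959.48/33.32 = 539.000 and Q₂ = 9329.60/33.32 = 280.000 (equivalently, work directly with expenditure since P cancels).
Midpoint %ΔQ = (9329.60 − 17959.48)/13644.54 = -0.63248; midpoint %ΔI = (66700 − 91610)/79155 = -0.31470.
η = -0.63248 / -0.31470 = 2.010.
η > 1 ⇒ luxury.

2.010 (luxury)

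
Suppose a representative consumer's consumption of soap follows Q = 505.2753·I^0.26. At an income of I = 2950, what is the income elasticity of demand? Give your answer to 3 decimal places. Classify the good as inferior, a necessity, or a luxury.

For Q = A·I^β the income elasticity is constant and equal to β.
Here β = 0.26, so η = 0.260.
Since 0 < η < 1, the good is a necessity.

0.260 (necessity)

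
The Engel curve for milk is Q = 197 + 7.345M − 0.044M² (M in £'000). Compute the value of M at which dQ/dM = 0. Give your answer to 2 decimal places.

83.47

dQ/dM = 7.345 − 0.088M.
The good is inferior where dQ/dM < 0. Setting dQ/dM = 0 gives M = 7.345 / 0.088 = 83.47.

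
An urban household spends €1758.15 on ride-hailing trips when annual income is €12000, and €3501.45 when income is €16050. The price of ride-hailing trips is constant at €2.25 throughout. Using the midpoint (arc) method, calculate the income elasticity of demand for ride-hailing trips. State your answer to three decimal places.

With a constant price, Q₁ = 1758.15/2.25 = 781.400 and Q₂ = 3501.45/2.25 = 1556.200 (equivalently, work directly with expenditure since P cancels).
Midpoint %ΔQ = (3501.45 − 1758.15)/2629.80 = 0.66290; midpoint %ΔI = (16050 − 12000)/14025 = 0.28877.
η = 0.66290 / 0.28877 = 2.296.

2.296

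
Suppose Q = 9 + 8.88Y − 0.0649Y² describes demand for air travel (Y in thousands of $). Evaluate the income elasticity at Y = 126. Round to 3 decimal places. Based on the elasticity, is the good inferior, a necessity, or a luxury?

-9.657 (inferior good)

At Y = 126: Q = 97.5276.
dQ/dY = 8.88 − 0.1298Y = -7.47480.
η = (dQ/dY)·(Y/Q) = -7.47480 × (126/97.5276) = -9.657.
η < 0 ⇒ inferior good.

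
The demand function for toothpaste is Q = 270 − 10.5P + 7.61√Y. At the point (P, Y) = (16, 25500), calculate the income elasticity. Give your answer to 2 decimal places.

At P = 16, Y = 25500: Q = 1317.220.
Holding P constant, ∂Q/∂Y = 7.61/(2√Y) = 0.0238278.
η_Y = (∂Q/∂Y)·(Y/Q) = 0.0238278 × (25500/1317.220) = 0.46.

0.46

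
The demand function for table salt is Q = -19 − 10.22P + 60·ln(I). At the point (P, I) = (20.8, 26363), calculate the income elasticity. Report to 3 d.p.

0.158

At P = 20.8, I = 26363: Q = 379.207.
Holding P constant, ∂Q/∂I = 60/I = 0.00227592.
η_I = (∂Q/∂I)·(I/Q) = 0.00227592 × (26363/379.207) = 0.158.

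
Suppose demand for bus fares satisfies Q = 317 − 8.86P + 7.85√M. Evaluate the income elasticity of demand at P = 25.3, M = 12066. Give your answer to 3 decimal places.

At P = 25.3, M = 12066: Q = 955.128.
Holding P constant, ∂Q/∂M = 7.85/(2√M) = 0.0357321.
η_M = (∂Q/∂M)·(M/Q) = 0.0357321 × (12066/955.128) = 0.451.

0.451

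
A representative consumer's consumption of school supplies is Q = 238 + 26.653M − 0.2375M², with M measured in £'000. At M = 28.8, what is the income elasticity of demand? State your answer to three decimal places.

0.462

At M = 28.8: Q = 808.6144.
dQ/dM = 26.653 − 0.475M = 12.97300.
η = (dQ/dM)·(M/Q) = 12.97300 × (28.8/808.6144) = 0.462.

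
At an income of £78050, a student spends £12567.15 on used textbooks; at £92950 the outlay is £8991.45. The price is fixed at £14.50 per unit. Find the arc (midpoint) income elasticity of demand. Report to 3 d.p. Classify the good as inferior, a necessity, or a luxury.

With a constant price, Q₁ = 12567.15/14.50 = 866.700 and Q₂ = 8991.45/14.50 = 620.100 (equivalently, work directly with expenditure since P cancels).
Midpoint %ΔQ = (8991.45 − 12567.15)/10779.30 = -0.33172; midpoint %ΔI = (92950 − 78050)/85500 = 0.17427.
η = -0.33172 / 0.17427 = -1.903.
η < 0 ⇒ inferior good.

-1.903 (inferior good)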